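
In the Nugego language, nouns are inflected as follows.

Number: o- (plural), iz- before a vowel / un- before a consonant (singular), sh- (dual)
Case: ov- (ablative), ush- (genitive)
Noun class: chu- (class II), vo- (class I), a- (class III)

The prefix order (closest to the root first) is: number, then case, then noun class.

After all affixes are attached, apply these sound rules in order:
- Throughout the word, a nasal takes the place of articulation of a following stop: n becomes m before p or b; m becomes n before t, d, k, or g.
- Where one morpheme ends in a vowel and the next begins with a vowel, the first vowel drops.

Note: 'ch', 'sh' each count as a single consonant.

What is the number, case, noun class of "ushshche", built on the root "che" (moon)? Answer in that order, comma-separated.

Segment: a-ush-sh-che.
number: sh- → dual.
case: ush- → genitive.
noun class: a- → class III.

dual, genitive, class III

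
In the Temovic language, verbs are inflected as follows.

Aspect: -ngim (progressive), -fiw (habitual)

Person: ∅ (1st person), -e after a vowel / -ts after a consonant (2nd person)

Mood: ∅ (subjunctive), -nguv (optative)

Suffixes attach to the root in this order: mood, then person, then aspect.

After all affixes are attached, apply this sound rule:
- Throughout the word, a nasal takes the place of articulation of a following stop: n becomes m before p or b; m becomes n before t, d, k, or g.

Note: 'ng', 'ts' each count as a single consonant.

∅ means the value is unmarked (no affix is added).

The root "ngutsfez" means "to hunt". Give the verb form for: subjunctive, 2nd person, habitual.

ngutsfeztsfiw

mood = subjunctive: zero marking, form stays ngutsfez.
Attach person 2nd person -ts (after consonant 'z') → ngutsfezts.
Attach aspect habitual -fiw → ngutsfeztsfiw.
Nasal assimilation: no change.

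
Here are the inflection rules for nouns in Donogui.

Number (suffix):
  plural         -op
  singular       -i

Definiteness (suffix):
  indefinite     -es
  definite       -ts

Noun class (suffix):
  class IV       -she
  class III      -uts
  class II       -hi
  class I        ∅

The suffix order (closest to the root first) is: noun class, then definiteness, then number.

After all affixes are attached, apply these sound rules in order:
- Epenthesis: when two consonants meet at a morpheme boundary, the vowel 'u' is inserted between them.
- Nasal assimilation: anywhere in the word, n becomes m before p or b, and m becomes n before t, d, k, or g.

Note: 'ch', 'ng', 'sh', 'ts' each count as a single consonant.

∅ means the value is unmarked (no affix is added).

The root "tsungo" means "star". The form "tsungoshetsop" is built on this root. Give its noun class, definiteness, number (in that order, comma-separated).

class IV, definite, plural

Segment: tsungo-she-ts-op.
noun class: -she → class IV.
definiteness: -ts → definite.
number: -op → plural.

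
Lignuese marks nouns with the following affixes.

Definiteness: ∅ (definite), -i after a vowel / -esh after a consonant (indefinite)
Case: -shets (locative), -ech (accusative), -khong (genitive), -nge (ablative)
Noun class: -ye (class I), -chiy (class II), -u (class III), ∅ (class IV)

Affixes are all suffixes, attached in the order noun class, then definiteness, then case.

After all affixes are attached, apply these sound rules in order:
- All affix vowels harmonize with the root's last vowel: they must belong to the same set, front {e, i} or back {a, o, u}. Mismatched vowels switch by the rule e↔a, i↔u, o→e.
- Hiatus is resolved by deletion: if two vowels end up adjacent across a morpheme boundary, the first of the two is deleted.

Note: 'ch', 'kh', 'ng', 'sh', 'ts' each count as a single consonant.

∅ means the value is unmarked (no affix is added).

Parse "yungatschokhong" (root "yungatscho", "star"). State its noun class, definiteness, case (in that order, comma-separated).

class IV, definite, genitive

Segment: yungatscho-khong.
noun class: ∅ → class IV.
definiteness: ∅ → definite.
case: -khong → genitive.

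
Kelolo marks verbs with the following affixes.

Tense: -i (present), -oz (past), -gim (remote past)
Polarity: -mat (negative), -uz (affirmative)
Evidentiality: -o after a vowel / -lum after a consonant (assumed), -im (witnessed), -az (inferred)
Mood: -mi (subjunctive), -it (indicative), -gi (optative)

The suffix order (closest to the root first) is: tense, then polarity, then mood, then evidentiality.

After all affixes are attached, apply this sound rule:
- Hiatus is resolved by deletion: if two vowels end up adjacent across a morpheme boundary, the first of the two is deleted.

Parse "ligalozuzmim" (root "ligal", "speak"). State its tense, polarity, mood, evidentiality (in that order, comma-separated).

Segment: ligal-oz-uz-mi-im.
tense: -oz → past.
polarity: -uz → affirmative.
mood: -mi → subjunctive.
evidentiality: -im → witnessed.

past, affirmative, subjunctive, witnessed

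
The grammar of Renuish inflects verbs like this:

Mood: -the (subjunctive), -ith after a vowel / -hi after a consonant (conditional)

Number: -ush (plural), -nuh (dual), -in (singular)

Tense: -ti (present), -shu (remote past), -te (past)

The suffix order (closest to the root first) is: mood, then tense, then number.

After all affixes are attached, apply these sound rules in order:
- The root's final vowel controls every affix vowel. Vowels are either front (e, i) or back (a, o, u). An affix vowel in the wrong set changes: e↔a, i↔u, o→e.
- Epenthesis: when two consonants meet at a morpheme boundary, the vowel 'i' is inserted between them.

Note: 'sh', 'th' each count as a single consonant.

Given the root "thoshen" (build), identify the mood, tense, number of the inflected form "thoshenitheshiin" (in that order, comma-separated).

subjunctive, remote past, singular

Segment: thoshen-the-shu-in.
mood: -the → subjunctive.
tense: -shu → remote past.
number: -in → singular.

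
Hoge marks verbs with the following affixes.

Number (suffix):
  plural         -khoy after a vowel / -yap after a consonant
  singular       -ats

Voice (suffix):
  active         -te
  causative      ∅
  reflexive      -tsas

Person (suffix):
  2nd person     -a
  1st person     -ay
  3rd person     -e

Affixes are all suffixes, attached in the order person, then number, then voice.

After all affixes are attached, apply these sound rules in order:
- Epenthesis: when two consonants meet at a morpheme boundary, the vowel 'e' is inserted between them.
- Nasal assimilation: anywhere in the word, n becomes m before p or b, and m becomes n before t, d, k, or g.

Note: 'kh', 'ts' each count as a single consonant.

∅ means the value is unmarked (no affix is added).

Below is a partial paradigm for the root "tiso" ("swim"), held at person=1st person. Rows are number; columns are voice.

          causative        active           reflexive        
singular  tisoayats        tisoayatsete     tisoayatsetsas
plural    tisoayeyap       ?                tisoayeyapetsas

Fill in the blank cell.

Attach person 1st person -ay → tisoay.
Attach number plural -yap (after consonant 'y') → tisoayyap.
Attach voice active -te → tisoayyapte.
Apply epenthesis: tisoayyapte → tisoayeyapete.
Nasal assimilation: no change.

tisoayeyapete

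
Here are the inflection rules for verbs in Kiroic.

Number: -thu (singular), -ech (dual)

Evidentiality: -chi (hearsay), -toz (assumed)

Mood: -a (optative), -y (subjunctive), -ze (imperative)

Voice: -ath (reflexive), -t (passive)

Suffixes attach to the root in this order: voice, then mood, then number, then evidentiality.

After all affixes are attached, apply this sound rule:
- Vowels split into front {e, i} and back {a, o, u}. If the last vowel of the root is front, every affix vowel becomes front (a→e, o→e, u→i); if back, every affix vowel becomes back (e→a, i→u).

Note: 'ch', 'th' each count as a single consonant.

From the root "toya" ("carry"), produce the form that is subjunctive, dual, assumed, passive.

Attach voice passive -t → toyat.
Attach mood subjunctive -y → toyaty.
Attach number dual -ech → toyatyech.
Attach evidentiality assumed -toz → toyatyechtoz.
Apply vowel harmony: toyatyechtoz → toyatyachtoz.

toyatyachtoz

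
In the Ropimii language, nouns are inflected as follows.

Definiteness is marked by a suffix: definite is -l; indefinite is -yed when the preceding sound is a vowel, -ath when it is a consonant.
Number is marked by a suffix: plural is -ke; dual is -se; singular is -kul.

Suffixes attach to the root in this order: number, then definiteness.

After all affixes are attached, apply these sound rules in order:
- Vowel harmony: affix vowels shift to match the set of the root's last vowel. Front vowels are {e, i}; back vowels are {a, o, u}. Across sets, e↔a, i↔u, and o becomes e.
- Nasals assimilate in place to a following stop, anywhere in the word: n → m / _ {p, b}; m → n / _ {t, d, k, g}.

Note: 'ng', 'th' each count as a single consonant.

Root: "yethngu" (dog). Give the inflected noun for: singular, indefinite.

yethngukulath

Attach number singular -kul → yethngukul.
Attach definiteness indefinite -ath (after consonant 'l') → yethngukulath.
Vowel harmony: no change.
Nasal assimilation: no change.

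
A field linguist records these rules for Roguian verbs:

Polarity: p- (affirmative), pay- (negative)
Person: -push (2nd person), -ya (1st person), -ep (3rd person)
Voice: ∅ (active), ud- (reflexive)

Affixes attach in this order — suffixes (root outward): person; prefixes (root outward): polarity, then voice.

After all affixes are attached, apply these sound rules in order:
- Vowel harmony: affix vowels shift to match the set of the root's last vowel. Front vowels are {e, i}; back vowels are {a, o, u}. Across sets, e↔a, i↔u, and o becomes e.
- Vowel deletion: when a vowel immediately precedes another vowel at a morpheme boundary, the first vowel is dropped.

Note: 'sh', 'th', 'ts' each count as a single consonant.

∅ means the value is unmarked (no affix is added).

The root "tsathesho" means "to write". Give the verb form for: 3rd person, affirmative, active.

ptsatheshap

Attach person 3rd person -ep → tsatheshoep.
Attach polarity affirmative p- → ptsatheshoep.
voice = active: zero marking, form stays ptsatheshoep.
Apply vowel harmony: ptsatheshoep → ptsatheshoap.
Apply vowel deletion: ptsatheshoap → ptsatheshap.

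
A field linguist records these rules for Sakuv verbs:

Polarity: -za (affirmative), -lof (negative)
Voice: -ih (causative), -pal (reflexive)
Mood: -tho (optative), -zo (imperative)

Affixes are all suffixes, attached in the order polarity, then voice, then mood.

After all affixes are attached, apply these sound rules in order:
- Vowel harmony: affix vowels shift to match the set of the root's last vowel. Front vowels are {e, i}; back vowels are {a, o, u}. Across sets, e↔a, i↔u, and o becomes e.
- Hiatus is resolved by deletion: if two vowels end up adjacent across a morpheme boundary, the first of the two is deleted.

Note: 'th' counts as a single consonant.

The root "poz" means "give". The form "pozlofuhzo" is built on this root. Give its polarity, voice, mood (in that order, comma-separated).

Segment: poz-lof-ih-zo.
polarity: -lof → negative.
voice: -ih → causative.
mood: -zo → imperative.

negative, causative, imperative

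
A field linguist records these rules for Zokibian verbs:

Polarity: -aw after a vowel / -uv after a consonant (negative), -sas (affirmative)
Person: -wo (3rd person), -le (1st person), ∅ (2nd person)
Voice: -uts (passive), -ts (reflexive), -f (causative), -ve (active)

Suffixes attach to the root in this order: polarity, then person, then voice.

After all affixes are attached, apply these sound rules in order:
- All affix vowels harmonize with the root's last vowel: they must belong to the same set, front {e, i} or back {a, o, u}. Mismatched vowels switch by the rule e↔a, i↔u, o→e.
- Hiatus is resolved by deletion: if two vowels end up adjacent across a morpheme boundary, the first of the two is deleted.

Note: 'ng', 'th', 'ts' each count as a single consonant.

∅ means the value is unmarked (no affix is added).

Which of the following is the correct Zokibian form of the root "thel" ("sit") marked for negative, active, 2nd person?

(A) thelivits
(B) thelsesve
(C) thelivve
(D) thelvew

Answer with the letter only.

C

Attach polarity negative -uv (after consonant 'l') → theluv.
person = 2nd person: zero marking, form stays theluv.
Attach voice active -ve → theluvve.
Apply vowel harmony: theluvve → thelivve.
Vowel deletion: no change.
So the correct form is thelivve, option (C).
(A) thelivits is wrong: it uses passive instead of active for voice.
(D) thelvew is wrong: it has the affixes in the wrong order.
(B) thelsesve is wrong: it uses affirmative instead of negative for polarity.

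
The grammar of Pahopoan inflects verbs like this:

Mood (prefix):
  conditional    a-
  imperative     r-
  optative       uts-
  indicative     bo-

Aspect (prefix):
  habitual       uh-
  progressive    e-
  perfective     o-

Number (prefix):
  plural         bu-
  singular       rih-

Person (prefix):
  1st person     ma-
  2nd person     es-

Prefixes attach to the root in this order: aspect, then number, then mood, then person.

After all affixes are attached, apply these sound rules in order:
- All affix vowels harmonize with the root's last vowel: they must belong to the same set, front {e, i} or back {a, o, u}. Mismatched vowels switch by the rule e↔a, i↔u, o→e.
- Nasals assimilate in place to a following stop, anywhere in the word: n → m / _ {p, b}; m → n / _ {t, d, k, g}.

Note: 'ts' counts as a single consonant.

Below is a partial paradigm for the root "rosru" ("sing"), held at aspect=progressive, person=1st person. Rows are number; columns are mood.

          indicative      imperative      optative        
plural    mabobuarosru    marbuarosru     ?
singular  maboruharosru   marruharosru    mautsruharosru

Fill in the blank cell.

mautsbuarosru

Attach aspect progressive e- → erosru.
Attach number plural bu- → buerosru.
Attach mood optative uts- → utsbuerosru.
Attach person 1st person ma- → mautsbuerosru.
Apply vowel harmony: mautsbuerosru → mautsbuarosru.
Nasal assimilation: no change.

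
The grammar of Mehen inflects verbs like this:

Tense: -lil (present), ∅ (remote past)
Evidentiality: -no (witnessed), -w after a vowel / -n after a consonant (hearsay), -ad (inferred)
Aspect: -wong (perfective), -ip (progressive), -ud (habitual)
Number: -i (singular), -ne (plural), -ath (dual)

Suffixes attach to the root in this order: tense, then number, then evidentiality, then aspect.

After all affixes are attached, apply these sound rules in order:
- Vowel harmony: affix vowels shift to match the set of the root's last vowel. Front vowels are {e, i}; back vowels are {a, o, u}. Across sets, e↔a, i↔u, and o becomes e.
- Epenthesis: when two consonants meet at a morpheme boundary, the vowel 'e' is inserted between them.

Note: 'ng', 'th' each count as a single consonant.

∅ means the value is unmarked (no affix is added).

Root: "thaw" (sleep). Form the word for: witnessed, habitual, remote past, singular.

thawunoud

tense = remote past: zero marking, form stays thaw.
Attach number singular -i → thawi.
Attach evidentiality witnessed -no → thawino.
Attach aspect habitual -ud → thawinoud.
Apply vowel harmony: thawinoud → thawunoud.
Epenthesis: no change.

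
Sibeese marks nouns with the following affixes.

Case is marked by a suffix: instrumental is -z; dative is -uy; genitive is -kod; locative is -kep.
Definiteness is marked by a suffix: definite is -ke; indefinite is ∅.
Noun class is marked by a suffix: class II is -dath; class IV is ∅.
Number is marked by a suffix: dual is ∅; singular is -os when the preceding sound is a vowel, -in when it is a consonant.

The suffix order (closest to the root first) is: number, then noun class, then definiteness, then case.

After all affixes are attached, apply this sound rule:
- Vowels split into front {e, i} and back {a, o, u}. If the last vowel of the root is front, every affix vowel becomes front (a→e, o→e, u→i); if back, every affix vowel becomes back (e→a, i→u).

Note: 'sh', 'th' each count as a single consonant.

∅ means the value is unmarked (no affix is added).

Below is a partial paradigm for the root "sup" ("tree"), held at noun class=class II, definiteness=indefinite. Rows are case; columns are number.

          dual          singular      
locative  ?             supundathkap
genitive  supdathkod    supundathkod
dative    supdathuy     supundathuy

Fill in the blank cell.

number = dual: zero marking, form stays sup.
Attach noun class class II -dath → supdath.
definiteness = indefinite: zero marking, form stays supdath.
Attach case locative -kep → supdathkep.
Apply vowel harmony: supdathkep → supdathkap.

supdathkap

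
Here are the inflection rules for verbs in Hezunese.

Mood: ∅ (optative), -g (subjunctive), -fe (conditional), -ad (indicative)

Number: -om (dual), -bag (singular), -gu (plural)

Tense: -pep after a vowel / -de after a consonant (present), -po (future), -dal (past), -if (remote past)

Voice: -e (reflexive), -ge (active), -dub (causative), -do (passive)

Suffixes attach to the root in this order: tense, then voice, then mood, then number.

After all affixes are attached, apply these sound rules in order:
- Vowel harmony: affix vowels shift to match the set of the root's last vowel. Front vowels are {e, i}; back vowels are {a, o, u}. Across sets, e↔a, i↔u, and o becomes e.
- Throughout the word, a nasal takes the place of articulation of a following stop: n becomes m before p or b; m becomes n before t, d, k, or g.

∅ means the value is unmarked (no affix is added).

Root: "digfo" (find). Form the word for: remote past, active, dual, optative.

digfoufgaom

Attach tense remote past -if → digfoif.
Attach voice active -ge → digfoifge.
mood = optative: zero marking, form stays digfoifge.
Attach number dual -om → digfoifgeom.
Apply vowel harmony: digfoifgeom → digfoufgaom.
Nasal assimilation: no change.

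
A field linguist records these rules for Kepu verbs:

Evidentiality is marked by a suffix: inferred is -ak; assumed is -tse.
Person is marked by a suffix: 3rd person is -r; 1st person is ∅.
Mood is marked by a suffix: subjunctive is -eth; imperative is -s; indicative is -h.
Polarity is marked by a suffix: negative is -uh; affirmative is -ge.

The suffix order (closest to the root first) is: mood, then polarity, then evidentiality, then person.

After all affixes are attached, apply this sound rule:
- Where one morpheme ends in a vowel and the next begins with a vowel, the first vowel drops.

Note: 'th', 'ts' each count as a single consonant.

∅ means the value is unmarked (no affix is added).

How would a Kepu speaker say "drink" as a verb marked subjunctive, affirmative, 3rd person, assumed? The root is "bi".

bethgetser

Attach mood subjunctive -eth → bieth.
Attach polarity affirmative -ge → biethge.
Attach evidentiality assumed -tse → biethgetse.
Attach person 3rd person -r → biethgetser.
Apply vowel deletion: biethgetser → bethgetser.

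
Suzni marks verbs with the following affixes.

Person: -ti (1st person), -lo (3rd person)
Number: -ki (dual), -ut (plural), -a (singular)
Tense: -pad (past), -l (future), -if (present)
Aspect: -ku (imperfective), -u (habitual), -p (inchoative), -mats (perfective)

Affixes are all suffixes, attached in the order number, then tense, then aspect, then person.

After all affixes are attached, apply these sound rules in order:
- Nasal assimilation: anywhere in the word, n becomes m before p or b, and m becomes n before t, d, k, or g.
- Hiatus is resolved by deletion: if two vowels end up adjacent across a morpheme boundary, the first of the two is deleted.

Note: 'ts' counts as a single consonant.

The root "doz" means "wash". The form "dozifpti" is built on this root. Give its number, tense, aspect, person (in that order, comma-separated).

Segment: doz-a-if-p-ti.
number: -a → singular.
tense: -if → present.
aspect: -p → inchoative.
person: -ti → 1st person.

singular, present, inchoative, 1st person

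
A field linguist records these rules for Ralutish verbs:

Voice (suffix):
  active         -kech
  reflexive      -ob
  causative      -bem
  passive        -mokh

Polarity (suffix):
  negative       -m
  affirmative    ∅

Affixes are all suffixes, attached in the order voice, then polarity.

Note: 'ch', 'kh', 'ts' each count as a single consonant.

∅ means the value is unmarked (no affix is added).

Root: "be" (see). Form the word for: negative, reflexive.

Attach voice reflexive -ob → beob.
Attach polarity negative -m → beobm.

beobm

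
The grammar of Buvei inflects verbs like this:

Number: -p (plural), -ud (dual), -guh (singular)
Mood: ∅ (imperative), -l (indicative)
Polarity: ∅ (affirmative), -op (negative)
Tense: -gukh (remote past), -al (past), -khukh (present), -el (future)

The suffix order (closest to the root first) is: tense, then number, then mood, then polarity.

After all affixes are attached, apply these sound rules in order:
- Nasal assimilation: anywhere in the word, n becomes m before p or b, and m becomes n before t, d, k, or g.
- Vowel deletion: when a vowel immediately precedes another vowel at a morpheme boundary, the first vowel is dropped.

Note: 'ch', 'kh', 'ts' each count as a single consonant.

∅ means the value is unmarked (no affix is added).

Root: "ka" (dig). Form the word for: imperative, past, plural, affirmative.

Attach tense past -al → kaal.
Attach number plural -p → kaalp.
mood = imperative: zero marking, form stays kaalp.
polarity = affirmative: zero marking, form stays kaalp.
Nasal assimilation: no change.
Apply vowel deletion: kaalp → kalp.

kalp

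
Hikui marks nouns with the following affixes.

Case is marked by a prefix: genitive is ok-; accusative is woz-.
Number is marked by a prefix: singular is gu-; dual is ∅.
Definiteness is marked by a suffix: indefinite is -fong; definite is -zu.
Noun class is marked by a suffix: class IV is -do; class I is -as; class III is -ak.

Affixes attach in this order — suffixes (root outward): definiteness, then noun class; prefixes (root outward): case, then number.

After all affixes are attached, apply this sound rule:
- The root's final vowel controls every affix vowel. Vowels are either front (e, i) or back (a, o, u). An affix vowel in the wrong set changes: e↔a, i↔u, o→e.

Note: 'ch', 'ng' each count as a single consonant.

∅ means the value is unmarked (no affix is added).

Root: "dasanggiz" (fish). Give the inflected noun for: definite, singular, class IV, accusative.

giwezdasanggizzide

Attach definiteness definite -zu → dasanggizzu.
Attach case accusative woz- → wozdasanggizzu.
Attach number singular gu- → guwozdasanggizzu.
Attach noun class class IV -do → guwozdasanggizzudo.
Apply vowel harmony: guwozdasanggizzudo → giwezdasanggizzide.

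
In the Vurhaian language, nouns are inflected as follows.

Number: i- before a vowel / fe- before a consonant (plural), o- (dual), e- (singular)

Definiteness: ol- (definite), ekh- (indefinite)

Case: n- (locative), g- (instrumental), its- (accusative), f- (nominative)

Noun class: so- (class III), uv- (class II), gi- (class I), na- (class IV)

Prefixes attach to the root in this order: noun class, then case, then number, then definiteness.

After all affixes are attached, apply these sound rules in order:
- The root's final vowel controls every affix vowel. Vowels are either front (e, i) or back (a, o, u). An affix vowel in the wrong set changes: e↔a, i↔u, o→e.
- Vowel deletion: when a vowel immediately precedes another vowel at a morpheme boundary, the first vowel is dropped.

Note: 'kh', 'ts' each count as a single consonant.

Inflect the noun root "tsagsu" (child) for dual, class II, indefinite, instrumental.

Attach noun class class II uv- → uvtsagsu.
Attach case instrumental g- → guvtsagsu.
Attach number dual o- → oguvtsagsu.
Attach definiteness indefinite ekh- → ekhoguvtsagsu.
Apply vowel harmony: ekhoguvtsagsu → akhoguvtsagsu.
Vowel deletion: no change.

akhoguvtsagsu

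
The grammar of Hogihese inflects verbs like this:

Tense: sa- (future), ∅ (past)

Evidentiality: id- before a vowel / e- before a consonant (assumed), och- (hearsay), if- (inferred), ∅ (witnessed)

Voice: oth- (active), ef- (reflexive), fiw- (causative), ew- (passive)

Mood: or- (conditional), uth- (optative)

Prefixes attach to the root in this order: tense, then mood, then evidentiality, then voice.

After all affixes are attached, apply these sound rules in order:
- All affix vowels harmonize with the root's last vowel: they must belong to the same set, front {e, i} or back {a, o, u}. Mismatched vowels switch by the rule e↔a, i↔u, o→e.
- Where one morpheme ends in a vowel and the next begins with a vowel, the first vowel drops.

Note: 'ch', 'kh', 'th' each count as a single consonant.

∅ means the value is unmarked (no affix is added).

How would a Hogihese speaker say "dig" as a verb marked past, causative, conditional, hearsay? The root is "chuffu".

fuwochorchuffu

tense = past: zero marking, form stays chuffu.
Attach mood conditional or- → orchuffu.
Attach evidentiality hearsay och- → ochorchuffu.
Attach voice causative fiw- → fiwochorchuffu.
Apply vowel harmony: fiwochorchuffu → fuwochorchuffu.
Vowel deletion: no change.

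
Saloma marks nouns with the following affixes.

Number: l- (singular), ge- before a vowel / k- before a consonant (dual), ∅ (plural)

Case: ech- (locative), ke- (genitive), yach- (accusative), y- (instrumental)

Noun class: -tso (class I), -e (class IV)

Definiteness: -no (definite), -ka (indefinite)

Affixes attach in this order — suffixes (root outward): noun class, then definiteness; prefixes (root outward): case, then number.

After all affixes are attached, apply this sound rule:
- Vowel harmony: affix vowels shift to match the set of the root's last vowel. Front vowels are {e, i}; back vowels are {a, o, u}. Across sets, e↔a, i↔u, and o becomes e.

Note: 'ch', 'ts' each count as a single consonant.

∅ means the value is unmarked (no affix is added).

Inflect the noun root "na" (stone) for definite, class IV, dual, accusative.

Attach case accusative yach- → yachna.
Attach number dual k- (before consonant 'y') → kyachna.
Attach noun class class IV -e → kyachnae.
Attach definiteness definite -no → kyachnaeno.
Apply vowel harmony: kyachnaeno → kyachnaano.

kyachnaano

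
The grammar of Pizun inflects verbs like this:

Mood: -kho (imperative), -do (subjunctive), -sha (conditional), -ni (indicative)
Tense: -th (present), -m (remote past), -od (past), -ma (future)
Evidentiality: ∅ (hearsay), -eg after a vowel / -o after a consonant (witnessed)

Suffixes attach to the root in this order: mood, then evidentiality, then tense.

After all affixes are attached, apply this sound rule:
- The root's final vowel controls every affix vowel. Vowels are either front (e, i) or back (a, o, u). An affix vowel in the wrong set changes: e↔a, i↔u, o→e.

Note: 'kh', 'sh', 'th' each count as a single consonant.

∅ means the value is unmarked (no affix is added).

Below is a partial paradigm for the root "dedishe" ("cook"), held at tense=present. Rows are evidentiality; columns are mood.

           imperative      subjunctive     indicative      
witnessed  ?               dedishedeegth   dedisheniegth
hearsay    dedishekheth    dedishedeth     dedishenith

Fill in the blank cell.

Attach mood imperative -kho → dedishekho.
Attach evidentiality witnessed -eg (after vowel 'o') → dedishekhoeg.
Attach tense present -th → dedishekhoegth.
Apply vowel harmony: dedishekhoegth → dedishekheegth.

dedishekheegth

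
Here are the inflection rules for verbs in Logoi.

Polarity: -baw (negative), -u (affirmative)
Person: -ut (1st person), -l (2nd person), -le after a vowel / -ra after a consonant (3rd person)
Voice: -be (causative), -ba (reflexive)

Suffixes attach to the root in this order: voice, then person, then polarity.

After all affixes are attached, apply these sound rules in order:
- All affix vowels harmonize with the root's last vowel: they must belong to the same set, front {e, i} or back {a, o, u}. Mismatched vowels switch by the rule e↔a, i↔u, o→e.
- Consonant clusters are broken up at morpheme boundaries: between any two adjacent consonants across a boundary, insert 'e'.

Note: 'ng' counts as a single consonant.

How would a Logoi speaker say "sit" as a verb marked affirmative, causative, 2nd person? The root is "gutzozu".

gutzozubalu

Attach voice causative -be → gutzozube.
Attach person 2nd person -l → gutzozubel.
Attach polarity affirmative -u → gutzozubelu.
Apply vowel harmony: gutzozubelu → gutzozubalu.
Epenthesis: no change.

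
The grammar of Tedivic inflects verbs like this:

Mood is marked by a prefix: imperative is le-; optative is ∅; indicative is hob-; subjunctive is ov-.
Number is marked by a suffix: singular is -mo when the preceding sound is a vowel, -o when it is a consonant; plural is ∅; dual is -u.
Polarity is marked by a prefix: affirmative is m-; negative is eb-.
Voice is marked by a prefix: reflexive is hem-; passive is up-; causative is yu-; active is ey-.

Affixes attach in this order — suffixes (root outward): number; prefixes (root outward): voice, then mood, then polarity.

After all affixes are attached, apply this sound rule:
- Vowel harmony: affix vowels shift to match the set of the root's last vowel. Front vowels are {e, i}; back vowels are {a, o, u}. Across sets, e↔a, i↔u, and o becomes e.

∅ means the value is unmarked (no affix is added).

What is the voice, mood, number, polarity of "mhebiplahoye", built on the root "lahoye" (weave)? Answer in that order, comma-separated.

Segment: m-hob-up-lahoye.
voice: up- → passive.
mood: hob- → indicative.
number: ∅ → plural.
polarity: m- → affirmative.

passive, indicative, plural, affirmative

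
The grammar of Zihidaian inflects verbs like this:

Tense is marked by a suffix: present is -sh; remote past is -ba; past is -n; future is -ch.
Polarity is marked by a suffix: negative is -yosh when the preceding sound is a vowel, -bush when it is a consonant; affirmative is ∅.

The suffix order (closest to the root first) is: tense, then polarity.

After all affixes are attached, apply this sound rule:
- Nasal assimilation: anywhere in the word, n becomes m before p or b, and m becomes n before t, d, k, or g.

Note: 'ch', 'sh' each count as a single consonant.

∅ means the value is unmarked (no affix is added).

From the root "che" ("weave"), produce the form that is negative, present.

Attach tense present -sh → chesh.
Attach polarity negative -bush (after consonant 'sh') → cheshbush.
Nasal assimilation: no change.

cheshbush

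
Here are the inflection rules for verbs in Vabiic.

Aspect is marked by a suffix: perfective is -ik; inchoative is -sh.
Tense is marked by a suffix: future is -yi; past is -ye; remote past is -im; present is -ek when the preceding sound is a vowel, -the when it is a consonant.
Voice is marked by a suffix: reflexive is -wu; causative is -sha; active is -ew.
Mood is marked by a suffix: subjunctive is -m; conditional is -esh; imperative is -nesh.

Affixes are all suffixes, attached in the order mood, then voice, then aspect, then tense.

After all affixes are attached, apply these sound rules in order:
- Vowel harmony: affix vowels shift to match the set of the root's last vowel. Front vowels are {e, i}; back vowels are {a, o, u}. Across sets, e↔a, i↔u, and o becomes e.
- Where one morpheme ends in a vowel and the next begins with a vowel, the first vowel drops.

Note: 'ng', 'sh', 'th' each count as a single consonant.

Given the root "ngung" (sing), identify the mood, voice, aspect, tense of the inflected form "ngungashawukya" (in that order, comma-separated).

conditional, active, perfective, past

Segment: ngung-esh-ew-ik-ye.
mood: -esh → conditional.
voice: -ew → active.
aspect: -ik → perfective.
tense: -ye → past.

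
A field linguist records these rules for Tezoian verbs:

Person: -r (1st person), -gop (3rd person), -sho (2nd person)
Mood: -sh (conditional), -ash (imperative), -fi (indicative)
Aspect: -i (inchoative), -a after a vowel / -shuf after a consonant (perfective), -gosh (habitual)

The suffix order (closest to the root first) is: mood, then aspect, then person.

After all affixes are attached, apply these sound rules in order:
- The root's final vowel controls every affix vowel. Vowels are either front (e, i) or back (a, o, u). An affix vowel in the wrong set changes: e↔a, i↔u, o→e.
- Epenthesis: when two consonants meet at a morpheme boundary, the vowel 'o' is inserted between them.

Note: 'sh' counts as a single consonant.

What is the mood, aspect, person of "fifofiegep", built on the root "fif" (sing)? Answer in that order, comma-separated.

indicative, perfective, 3rd person

Segment: fif-fi-a-gop.
mood: -fi → indicative.
aspect: -a/shuf → perfective.
person: -gop → 3rd person.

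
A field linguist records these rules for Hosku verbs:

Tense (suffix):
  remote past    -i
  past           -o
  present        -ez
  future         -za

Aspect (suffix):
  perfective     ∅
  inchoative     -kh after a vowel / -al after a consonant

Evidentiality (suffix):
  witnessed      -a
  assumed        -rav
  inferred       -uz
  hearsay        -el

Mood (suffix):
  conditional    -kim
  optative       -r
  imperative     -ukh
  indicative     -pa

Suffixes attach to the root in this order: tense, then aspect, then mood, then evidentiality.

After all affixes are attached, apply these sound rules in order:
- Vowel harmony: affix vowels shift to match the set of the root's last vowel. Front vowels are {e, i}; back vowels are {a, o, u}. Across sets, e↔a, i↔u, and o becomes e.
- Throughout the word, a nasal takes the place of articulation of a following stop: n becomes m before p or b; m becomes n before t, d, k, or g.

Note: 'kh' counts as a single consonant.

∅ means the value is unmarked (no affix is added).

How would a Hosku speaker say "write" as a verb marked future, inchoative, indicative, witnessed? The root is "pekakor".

Attach tense future -za → pekakorza.
Attach aspect inchoative -kh (after vowel 'a') → pekakorzakh.
Attach mood indicative -pa → pekakorzakhpa.
Attach evidentiality witnessed -a → pekakorzakhpaa.
Vowel harmony: no change.
Nasal assimilation: no change.

pekakorzakhpaa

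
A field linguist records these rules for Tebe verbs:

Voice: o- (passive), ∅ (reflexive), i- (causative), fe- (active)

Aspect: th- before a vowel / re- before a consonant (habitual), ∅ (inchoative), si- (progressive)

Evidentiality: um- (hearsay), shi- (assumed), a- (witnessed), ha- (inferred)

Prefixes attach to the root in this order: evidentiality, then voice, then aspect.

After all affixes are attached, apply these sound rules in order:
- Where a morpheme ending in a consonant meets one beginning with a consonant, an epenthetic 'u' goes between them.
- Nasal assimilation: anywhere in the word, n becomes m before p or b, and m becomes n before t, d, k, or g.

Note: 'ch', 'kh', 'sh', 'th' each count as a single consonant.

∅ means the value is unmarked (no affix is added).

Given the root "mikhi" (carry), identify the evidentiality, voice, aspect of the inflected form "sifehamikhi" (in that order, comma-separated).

inferred, active, progressive

Segment: si-fe-ha-mikhi.
evidentiality: ha- → inferred.
voice: fe- → active.
aspect: si- → progressive.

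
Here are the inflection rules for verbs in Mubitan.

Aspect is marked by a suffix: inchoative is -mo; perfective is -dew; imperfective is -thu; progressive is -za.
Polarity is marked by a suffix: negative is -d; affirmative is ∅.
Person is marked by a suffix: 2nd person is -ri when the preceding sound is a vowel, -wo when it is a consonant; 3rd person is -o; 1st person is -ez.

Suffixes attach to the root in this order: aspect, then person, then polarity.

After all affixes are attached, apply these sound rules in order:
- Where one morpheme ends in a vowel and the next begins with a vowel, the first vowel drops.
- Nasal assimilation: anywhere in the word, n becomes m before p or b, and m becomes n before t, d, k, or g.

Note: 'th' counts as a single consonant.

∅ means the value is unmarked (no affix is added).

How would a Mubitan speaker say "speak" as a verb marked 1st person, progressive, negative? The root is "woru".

Attach aspect progressive -za → woruza.
Attach person 1st person -ez → woruzaez.
Attach polarity negative -d → woruzaezd.
Apply vowel deletion: woruzaezd → woruzezd.
Nasal assimilation: no change.

woruzezd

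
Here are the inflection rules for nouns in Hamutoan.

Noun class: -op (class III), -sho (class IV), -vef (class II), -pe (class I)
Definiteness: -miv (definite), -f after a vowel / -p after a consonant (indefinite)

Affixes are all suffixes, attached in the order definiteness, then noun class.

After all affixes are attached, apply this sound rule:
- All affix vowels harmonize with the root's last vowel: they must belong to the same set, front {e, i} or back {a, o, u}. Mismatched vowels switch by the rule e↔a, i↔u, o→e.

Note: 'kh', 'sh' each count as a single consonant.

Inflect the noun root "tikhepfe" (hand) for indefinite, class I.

tikhepfefpe

Attach definiteness indefinite -f (after vowel 'e') → tikhepfef.
Attach noun class class I -pe → tikhepfefpe.
Vowel harmony: no change.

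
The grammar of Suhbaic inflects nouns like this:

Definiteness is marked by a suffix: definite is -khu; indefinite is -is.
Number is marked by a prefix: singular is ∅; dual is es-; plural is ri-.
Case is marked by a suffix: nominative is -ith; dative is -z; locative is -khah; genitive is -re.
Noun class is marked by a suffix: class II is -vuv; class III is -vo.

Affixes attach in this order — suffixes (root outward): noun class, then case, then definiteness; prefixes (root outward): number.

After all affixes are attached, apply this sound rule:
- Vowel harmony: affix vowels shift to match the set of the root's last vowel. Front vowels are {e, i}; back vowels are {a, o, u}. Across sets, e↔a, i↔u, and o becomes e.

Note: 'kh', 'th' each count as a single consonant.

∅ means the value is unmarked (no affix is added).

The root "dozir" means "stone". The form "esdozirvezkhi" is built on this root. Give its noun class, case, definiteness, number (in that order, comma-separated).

class III, dative, definite, dual

Segment: es-dozir-vo-z-khu.
noun class: -vo → class III.
case: -z → dative.
definiteness: -khu → definite.
number: es- → dual.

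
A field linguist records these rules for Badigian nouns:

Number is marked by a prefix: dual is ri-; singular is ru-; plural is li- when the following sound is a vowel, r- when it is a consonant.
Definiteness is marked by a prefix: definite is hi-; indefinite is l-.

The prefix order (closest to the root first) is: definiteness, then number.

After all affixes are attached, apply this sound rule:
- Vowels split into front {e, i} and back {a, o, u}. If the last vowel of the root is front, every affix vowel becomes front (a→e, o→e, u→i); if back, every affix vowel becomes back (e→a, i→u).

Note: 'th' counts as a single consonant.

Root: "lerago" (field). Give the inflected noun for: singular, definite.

ruhulerago

Attach definiteness definite hi- → hilerago.
Attach number singular ru- → ruhilerago.
Apply vowel harmony: ruhilerago → ruhulerago.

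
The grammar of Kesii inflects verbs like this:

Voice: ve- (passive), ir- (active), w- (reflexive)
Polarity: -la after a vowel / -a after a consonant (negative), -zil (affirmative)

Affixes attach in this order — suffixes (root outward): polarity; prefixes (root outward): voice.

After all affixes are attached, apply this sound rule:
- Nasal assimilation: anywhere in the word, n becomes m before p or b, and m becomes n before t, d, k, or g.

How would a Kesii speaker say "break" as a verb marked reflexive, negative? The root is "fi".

wfila

Attach polarity negative -la (after vowel 'i') → fila.
Attach voice reflexive w- → wfila.
Nasal assimilation: no change.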